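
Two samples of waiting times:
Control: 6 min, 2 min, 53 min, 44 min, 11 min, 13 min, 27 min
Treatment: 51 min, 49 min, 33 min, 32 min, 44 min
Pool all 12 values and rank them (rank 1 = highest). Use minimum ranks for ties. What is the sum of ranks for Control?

55

Sorted (descending): 53, 51, 49, 44, 44, 33, 32, 27, 13, 11, 6, 2
The 2 values of 44 occupy positions 4–5 → each gets rank 4.
Control values → pooled ranks: 6→11, 2→12, 53→1, 44→4, 11→10, 13→9, 27→8
Rank sum = 11 + 12 + 1 + 4 + 10 + 9 + 8 = 55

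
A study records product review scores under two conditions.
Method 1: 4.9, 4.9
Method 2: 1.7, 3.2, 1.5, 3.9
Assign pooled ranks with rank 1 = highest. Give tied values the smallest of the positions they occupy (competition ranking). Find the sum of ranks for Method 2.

Sorted (descending): 4.9, 4.9, 3.9, 3.2, 1.7, 1.5
The 2 values of 4.9 occupy positions 1–2 → each gets rank 1.
Method 2 values → pooled ranks: 1.7→5, 3.2→4, 1.5→6, 3.9→3
Rank sum = 5 + 4 + 6 + 3 = 18

18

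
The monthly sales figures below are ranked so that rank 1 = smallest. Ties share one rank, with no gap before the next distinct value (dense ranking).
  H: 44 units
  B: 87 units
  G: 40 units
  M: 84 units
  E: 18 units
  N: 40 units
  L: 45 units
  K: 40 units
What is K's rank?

2

Sorted (ascending): 18, 40, 40, 40, 44, 45, 84, 87
The 3 values of 40 share dense rank 2.
Remaining distinct values take the next consecutive integers.
K has value 40 units → rank 2.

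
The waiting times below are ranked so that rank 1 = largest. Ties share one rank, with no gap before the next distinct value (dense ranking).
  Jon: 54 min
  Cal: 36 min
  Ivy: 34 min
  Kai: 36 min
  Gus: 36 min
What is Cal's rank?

2

Sorted (descending): 54, 36, 36, 36, 34
The 3 values of 36 share dense rank 2.
Remaining distinct values take the next consecutive integers.
Cal has value 36 min → rank 2.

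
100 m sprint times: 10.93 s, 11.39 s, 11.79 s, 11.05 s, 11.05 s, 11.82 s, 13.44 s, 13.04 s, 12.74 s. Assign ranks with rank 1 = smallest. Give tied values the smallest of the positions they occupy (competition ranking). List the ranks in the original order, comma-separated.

Sorted (ascending): 10.93, 11.05, 11.05, 11.39, 11.79, 11.82, 12.74, 13.04, 13.44
The 2 values of 11.05 occupy positions 2–3 → each gets rank 2.

1, 4, 5, 2, 2, 6, 9, 8, 7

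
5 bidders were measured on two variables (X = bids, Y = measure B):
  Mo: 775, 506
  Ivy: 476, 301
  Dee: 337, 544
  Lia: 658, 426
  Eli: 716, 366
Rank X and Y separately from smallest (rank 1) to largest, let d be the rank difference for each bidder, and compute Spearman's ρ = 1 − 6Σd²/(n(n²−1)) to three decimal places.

Ranks of variable 1: 5, 2, 1, 3, 4
Ranks of variable 2: 4, 1, 5, 3, 2
d = r₁ − r₂: 1, 1, -4, 0, 2
d²: 1, 1, 16, 0, 4; Σd² = 22
ρ = 1 − 6·22/(5·24) = 1 − 132/120 = -0.100

-0.100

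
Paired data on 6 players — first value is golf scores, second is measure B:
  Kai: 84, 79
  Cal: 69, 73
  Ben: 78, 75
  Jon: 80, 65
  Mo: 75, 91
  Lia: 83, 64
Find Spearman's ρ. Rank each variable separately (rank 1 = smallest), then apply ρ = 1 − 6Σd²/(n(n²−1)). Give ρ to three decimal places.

-0.200

Ranks of variable 1: 6, 1, 3, 4, 2, 5
Ranks of variable 2: 5, 3, 4, 2, 6, 1
d = r₁ − r₂: 1, -2, -1, 2, -4, 4
d²: 1, 4, 1, 4, 16, 16; Σd² = 42
ρ = 1 − 6·42/(6·35) = 1 − 252/210 = -0.200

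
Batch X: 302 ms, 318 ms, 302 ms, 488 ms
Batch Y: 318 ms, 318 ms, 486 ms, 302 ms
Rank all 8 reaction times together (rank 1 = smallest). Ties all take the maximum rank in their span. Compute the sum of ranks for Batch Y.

Sorted (ascending): 302, 302, 302, 318, 318, 318, 486, 488
The 3 values of 302 occupy positions 1–3 → each gets rank 3.
The 3 values of 318 occupy positions 4–6 → each gets rank 6.
Batch Y values → pooled ranks: 318→6, 318→6, 486→7, 302→3
Rank sum = 6 + 6 + 7 + 3 = 22

22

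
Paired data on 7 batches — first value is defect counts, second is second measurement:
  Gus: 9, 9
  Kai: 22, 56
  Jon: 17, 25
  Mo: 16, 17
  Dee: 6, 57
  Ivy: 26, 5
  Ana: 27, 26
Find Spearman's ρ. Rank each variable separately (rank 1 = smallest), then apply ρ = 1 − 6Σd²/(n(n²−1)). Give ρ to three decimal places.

-0.179

Ranks of variable 1: 2, 5, 4, 3, 1, 6, 7
Ranks of variable 2: 2, 6, 4, 3, 7, 1, 5
d = r₁ − r₂: 0, -1, 0, 0, -6, 5, 2
d²: 0, 1, 0, 0, 36, 25, 4; Σd² = 66
ρ = 1 − 6·66/(7·48) = 1 − 396/336 = -0.179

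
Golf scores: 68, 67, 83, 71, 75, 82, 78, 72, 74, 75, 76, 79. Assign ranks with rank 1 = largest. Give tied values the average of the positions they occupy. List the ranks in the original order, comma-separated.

Sorted (descending): 83, 82, 79, 78, 76, 75, 75, 74, 72, 71, 68, 67
The 2 values of 75 occupy positions 6–7 → average rank (6+7)/2 = 6.5.

11, 12, 1, 10, 6.5, 2, 4, 9, 8, 6.5, 5, 3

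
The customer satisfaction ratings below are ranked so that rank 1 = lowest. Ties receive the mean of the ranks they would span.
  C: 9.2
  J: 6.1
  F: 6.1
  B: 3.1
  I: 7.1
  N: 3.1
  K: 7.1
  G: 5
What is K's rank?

6.5

Sorted (ascending): 3.1, 3.1, 5, 6.1, 6.1, 7.1, 7.1, 9.2
The 2 values of 3.1 occupy positions 1–2 → average rank (1+2)/2 = 1.5.
The 2 values of 6.1 occupy positions 4–5 → average rank (4+5)/2 = 4.5.
The 2 values of 7.1 occupy positions 6–7 → average rank (6+7)/2 = 6.5.
K has value 7.1 → rank 6.5.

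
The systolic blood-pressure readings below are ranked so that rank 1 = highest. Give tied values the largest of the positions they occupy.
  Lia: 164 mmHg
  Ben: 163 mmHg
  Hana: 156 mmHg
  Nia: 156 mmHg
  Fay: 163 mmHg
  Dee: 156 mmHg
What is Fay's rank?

3

Sorted (descending): 164, 163, 163, 156, 156, 156
The 2 values of 163 occupy positions 2–3 → each gets rank 3.
The 3 values of 156 occupy positions 4–6 → each gets rank 6.
Fay has value 163 mmHg → rank 3.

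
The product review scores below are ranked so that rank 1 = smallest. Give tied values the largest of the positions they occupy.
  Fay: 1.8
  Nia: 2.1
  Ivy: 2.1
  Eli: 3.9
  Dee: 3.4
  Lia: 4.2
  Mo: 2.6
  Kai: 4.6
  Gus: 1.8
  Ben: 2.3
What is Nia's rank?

4

Sorted (ascending): 1.8, 1.8, 2.1, 2.1, 2.3, 2.6, 3.4, 3.9, 4.2, 4.6
The 2 values of 1.8 occupy positions 1–2 → each gets rank 2.
The 2 values of 2.1 occupy positions 3–4 → each gets rank 4.
Nia has value 2.1 → rank 4.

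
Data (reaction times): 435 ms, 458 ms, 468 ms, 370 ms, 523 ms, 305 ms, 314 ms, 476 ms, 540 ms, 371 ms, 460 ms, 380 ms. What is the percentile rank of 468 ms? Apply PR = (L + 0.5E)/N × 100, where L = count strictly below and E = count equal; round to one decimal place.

N = 12.
Strictly below 468: 8. Equal to 468: 1.
PR = (8 + 0.5·1)/12 × 100 = 70.8

70.8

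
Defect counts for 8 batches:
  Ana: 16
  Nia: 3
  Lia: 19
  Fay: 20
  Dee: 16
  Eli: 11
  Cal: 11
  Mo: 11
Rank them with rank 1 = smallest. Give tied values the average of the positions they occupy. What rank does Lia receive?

Sorted (ascending): 3, 11, 11, 11, 16, 16, 19, 20
The 3 values of 11 occupy positions 2–4 → average rank 3.
The 2 values of 16 occupy positions 5–6 → average rank (5+6)/2 = 5.5.
Lia has value 19 → rank 7.

7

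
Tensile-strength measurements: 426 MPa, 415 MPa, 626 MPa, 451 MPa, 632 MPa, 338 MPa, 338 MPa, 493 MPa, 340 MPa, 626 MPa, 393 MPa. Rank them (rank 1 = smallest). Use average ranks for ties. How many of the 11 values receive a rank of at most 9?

8

Sorted (ascending): 338, 338, 340, 393, 415, 426, 451, 493, 626, 626, 632
The 2 values of 338 occupy positions 1–2 → average rank (1+2)/2 = 1.5.
The 2 values of 626 occupy positions 9–10 → average rank (9+10)/2 = 9.5.
Ranks ≤ 9: {1.5, 1.5, 3, 4, 5, 6, 7, 8} → 8 values.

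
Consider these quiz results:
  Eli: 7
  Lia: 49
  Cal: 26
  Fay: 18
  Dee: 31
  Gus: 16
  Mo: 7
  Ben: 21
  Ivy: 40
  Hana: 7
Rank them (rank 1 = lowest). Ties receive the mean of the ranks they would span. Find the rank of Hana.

2

Sorted (ascending): 7, 7, 7, 16, 18, 21, 26, 31, 40, 49
The 3 values of 7 occupy positions 1–3 → average rank 2.
Hana has value 7 → rank 2.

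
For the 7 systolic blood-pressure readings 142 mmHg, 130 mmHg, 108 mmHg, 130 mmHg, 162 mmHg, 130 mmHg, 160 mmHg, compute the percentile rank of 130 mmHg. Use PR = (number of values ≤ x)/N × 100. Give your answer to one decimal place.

N = 7.
Strictly below 130: 1. Equal to 130: 3.
PR = 4/7 × 100 = 57.1

57.1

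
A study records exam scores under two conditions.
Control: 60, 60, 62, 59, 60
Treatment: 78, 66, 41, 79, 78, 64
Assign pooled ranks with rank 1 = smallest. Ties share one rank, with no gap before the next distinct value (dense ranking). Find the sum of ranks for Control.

15

Sorted (ascending): 41, 59, 60, 60, 60, 62, 64, 66, 78, 78, 79
The 3 values of 60 share dense rank 3.
The 2 values of 78 share dense rank 7.
Remaining distinct values take the next consecutive integers.
Control values → pooled ranks: 60→3, 60→3, 62→4, 59→2, 60→3
Rank sum = 3 + 3 + 4 + 2 + 3 = 15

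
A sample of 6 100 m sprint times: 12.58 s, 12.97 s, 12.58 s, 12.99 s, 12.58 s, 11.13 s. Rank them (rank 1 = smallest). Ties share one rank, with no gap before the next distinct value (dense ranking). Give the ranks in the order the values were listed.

Sorted (ascending): 11.13, 12.58, 12.58, 12.58, 12.97, 12.99
The 3 values of 12.58 share dense rank 2.
Remaining distinct values take the next consecutive integers.

2, 3, 2, 4, 2, 1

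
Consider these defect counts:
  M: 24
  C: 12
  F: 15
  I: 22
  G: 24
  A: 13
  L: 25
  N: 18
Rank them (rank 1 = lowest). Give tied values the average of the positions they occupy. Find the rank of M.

Sorted (ascending): 12, 13, 15, 18, 22, 24, 24, 25
The 2 values of 24 occupy positions 6–7 → average rank (6+7)/2 = 6.5.
M has value 24 → rank 6.5.

6.5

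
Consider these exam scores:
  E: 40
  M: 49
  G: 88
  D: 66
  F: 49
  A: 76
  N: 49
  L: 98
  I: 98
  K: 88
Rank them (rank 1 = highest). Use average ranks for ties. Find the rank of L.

Sorted (descending): 98, 98, 88, 88, 76, 66, 49, 49, 49, 40
The 2 values of 98 occupy positions 1–2 → average rank (1+2)/2 = 1.5.
The 2 values of 88 occupy positions 3–4 → average rank (3+4)/2 = 3.5.
The 3 values of 49 occupy positions 7–9 → average rank 8.
L has value 98 → rank 1.5.

1.5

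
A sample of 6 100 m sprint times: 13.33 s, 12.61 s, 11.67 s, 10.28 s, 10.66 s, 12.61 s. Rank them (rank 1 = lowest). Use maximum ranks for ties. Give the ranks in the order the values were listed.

Sorted (ascending): 10.28, 10.66, 11.67, 12.61, 12.61, 13.33
The 2 values of 12.61 occupy positions 4–5 → each gets rank 5.

6, 5, 3, 1, 2, 5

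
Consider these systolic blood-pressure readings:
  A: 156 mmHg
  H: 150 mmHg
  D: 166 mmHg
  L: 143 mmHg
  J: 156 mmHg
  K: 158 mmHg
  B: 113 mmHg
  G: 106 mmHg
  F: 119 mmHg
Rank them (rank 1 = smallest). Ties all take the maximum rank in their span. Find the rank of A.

Sorted (ascending): 106, 113, 119, 143, 150, 156, 156, 158, 166
The 2 values of 156 occupy positions 6–7 → each gets rank 7.
A has value 156 mmHg → rank 7.

7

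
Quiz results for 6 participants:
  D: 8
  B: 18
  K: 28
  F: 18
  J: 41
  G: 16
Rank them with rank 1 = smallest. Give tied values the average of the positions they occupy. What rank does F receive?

3.5

Sorted (ascending): 8, 16, 18, 18, 28, 41
The 2 values of 18 occupy positions 3–4 → average rank (3+4)/2 = 3.5.
F has value 18 → rank 3.5.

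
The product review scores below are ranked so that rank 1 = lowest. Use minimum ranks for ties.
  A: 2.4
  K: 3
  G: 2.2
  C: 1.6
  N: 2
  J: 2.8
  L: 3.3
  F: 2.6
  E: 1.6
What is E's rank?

1

Sorted (ascending): 1.6, 1.6, 2, 2.2, 2.4, 2.6, 2.8, 3, 3.3
The 2 values of 1.6 occupy positions 1–2 → each gets rank 1.
E has value 1.6 → rank 1.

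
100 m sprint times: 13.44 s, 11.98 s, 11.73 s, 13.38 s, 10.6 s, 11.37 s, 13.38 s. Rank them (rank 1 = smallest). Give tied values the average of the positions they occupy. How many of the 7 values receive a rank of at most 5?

Sorted (ascending): 10.6, 11.37, 11.73, 11.98, 13.38, 13.38, 13.44
The 2 values of 13.38 occupy positions 5–6 → average rank (5+6)/2 = 5.5.
Ranks ≤ 5: {1, 2, 3, 4} → 4 values.

4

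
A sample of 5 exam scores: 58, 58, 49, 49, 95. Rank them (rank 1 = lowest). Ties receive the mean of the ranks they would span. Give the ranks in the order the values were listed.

Sorted (ascending): 49, 49, 58, 58, 95
The 2 values of 49 occupy positions 1–2 → average rank (1+2)/2 = 1.5.
The 2 values of 58 occupy positions 3–4 → average rank (3+4)/2 = 3.5.

3.5, 3.5, 1.5, 1.5, 5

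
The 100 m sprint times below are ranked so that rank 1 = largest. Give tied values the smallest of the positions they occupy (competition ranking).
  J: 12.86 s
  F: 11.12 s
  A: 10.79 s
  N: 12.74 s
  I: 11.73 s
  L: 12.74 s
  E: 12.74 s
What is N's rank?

2

Sorted (descending): 12.86, 12.74, 12.74, 12.74, 11.73, 11.12, 10.79
The 3 values of 12.74 occupy positions 2–4 → each gets rank 2.
N has value 12.74 s → rank 2.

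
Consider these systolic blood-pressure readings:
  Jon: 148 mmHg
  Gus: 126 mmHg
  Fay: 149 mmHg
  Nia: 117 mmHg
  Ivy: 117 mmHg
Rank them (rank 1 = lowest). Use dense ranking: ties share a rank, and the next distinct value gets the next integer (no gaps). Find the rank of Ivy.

1

Sorted (ascending): 117, 117, 126, 148, 149
The 2 values of 117 share dense rank 1.
Remaining distinct values take the next consecutive integers.
Ivy has value 117 mmHg → rank 1.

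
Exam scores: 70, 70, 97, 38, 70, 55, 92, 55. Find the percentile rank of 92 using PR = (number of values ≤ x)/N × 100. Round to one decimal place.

N = 8.
Strictly below 92: 6. Equal to 92: 1.
PR = 7/8 × 100 = 87.5

87.5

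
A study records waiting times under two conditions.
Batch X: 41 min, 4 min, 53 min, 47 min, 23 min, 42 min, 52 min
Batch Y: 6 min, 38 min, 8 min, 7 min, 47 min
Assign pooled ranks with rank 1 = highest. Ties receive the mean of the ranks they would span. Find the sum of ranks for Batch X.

37.5

Sorted (descending): 53, 52, 47, 47, 42, 41, 38, 23, 8, 7, 6, 4
The 2 values of 47 occupy positions 3–4 → average rank (3+4)/2 = 3.5.
Batch X values → pooled ranks: 41→6, 4→12, 53→1, 47→3.5, 23→8, 42→5, 52→2
Rank sum = 6 + 12 + 1 + 3.5 + 8 + 5 + 2 = 37.5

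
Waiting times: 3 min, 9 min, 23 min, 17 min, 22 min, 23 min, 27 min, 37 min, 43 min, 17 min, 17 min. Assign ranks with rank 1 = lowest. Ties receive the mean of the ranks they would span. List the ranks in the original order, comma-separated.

1, 2, 7.5, 4, 6, 7.5, 9, 10, 11, 4, 4

Sorted (ascending): 3, 9, 17, 17, 17, 22, 23, 23, 27, 37, 43
The 3 values of 17 occupy positions 3–5 → average rank 4.
The 2 values of 23 occupy positions 7–8 → average rank (7+8)/2 = 7.5.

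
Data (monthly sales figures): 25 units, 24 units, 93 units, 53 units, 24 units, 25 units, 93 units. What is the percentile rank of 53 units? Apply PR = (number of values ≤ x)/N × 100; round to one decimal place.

N = 7.
Strictly below 53: 4. Equal to 53: 1.
PR = 5/7 × 100 = 71.4

71.4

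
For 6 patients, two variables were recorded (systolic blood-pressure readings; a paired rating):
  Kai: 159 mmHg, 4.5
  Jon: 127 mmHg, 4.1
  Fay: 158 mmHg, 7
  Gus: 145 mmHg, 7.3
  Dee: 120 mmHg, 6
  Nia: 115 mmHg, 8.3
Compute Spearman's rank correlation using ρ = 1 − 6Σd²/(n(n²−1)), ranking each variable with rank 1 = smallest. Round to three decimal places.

-0.371

Ranks of variable 1: 6, 3, 5, 4, 2, 1
Ranks of variable 2: 2, 1, 4, 5, 3, 6
d = r₁ − r₂: 4, 2, 1, -1, -1, -5
d²: 16, 4, 1, 1, 1, 25; Σd² = 48
ρ = 1 − 6·48/(6·35) = 1 − 288/210 = -0.371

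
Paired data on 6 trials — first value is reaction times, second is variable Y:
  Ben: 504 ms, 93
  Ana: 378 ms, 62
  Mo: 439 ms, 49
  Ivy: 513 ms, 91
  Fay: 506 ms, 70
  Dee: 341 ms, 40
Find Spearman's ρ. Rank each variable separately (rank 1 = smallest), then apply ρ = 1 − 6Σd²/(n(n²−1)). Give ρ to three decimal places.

0.771

Ranks of variable 1: 4, 2, 3, 6, 5, 1
Ranks of variable 2: 6, 3, 2, 5, 4, 1
d = r₁ − r₂: -2, -1, 1, 1, 1, 0
d²: 4, 1, 1, 1, 1, 0; Σd² = 8
ρ = 1 − 6·8/(6·35) = 1 − 48/210 = 0.771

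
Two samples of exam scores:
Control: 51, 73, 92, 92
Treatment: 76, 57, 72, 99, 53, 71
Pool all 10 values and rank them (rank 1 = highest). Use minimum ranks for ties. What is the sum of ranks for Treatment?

35

Sorted (descending): 99, 92, 92, 76, 73, 72, 71, 57, 53, 51
The 2 values of 92 occupy positions 2–3 → each gets rank 2.
Treatment values → pooled ranks: 76→4, 57→8, 72→6, 99→1, 53→9, 71→7
Rank sum = 4 + 8 + 6 + 1 + 9 + 7 = 35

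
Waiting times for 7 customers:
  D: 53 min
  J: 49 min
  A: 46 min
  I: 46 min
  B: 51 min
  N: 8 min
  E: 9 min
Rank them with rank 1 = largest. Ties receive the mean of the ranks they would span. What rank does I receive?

Sorted (descending): 53, 51, 49, 46, 46, 9, 8
The 2 values of 46 occupy positions 4–5 → average rank (4+5)/2 = 4.5.
I has value 46 min → rank 4.5.

4.5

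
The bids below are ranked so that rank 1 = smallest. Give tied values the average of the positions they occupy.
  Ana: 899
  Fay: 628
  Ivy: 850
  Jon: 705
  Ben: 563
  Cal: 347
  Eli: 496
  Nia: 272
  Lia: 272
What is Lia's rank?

Sorted (ascending): 272, 272, 347, 496, 563, 628, 705, 850, 899
The 2 values of 272 occupy positions 1–2 → average rank (1+2)/2 = 1.5.
Lia has value 272 → rank 1.5.

1.5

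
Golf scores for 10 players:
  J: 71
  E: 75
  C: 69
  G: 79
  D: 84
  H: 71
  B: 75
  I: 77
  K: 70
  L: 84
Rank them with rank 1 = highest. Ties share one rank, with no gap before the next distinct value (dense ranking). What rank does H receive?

5

Sorted (descending): 84, 84, 79, 77, 75, 75, 71, 71, 70, 69
The 2 values of 84 share dense rank 1.
The 2 values of 75 share dense rank 4.
The 2 values of 71 share dense rank 5.
Remaining distinct values take the next consecutive integers.
H has value 71 → rank 5.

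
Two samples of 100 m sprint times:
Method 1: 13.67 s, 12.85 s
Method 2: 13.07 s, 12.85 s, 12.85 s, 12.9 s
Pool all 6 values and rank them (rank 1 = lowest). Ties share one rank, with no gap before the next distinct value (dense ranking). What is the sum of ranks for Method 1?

5

Sorted (ascending): 12.85, 12.85, 12.85, 12.9, 13.07, 13.67
The 3 values of 12.85 share dense rank 1.
Remaining distinct values take the next consecutive integers.
Method 1 values → pooled ranks: 13.67→4, 12.85→1
Rank sum = 4 + 1 = 5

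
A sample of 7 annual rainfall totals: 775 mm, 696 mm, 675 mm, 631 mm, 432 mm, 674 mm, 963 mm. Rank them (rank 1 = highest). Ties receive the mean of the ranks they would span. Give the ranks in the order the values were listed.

2, 3, 4, 6, 7, 5, 1

Sorted (descending): 963, 775, 696, 675, 674, 631, 432
No ties — each value takes its position as its rank.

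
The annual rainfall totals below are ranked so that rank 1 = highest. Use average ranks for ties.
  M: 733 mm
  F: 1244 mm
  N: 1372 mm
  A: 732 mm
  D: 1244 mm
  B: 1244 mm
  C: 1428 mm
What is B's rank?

4

Sorted (descending): 1428, 1372, 1244, 1244, 1244, 733, 732
The 3 values of 1244 occupy positions 3–5 → average rank 4.
B has value 1244 mm → rank 4.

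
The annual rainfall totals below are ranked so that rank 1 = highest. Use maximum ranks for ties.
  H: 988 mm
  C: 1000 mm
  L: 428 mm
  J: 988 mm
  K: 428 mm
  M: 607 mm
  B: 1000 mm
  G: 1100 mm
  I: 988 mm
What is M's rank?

7

Sorted (descending): 1100, 1000, 1000, 988, 988, 988, 607, 428, 428
The 2 values of 1000 occupy positions 2–3 → each gets rank 3.
The 3 values of 988 occupy positions 4–6 → each gets rank 6.
The 2 values of 428 occupy positions 8–9 → each gets rank 9.
M has value 607 mm → rank 7.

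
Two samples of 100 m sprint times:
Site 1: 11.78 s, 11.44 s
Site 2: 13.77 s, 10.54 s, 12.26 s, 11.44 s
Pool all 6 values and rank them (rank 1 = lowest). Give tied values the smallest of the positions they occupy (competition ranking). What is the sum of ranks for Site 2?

14

Sorted (ascending): 10.54, 11.44, 11.44, 11.78, 12.26, 13.77
The 2 values of 11.44 occupy positions 2–3 → each gets rank 2.
Site 2 values → pooled ranks: 13.77→6, 10.54→1, 12.26→5, 11.44→2
Rank sum = 6 + 1 + 5 + 2 = 14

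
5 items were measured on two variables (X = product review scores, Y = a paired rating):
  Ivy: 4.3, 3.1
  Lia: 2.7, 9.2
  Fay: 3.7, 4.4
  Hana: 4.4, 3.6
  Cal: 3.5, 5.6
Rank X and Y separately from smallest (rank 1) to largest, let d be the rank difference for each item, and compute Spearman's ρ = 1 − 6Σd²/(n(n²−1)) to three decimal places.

-0.900

Ranks of variable 1: 4, 1, 3, 5, 2
Ranks of variable 2: 1, 5, 3, 2, 4
d = r₁ − r₂: 3, -4, 0, 3, -2
d²: 9, 16, 0, 9, 4; Σd² = 38
ρ = 1 − 6·38/(5·24) = 1 − 228/120 = -0.900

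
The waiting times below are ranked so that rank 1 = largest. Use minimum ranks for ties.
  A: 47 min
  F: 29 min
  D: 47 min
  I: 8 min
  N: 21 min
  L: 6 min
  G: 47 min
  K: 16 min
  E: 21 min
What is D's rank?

Sorted (descending): 47, 47, 47, 29, 21, 21, 16, 8, 6
The 3 values of 47 occupy positions 1–3 → each gets rank 1.
The 2 values of 21 occupy positions 5–6 → each gets rank 5.
D has value 47 min → rank 1.

1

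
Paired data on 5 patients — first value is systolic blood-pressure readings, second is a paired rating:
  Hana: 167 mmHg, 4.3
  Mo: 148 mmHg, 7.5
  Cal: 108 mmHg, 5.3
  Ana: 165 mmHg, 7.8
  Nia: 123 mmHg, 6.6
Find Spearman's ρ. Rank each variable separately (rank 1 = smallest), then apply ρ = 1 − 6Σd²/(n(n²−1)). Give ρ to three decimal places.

Ranks of variable 1: 5, 3, 1, 4, 2
Ranks of variable 2: 1, 4, 2, 5, 3
d = r₁ − r₂: 4, -1, -1, -1, -1
d²: 16, 1, 1, 1, 1; Σd² = 20
ρ = 1 − 6·20/(5·24) = 1 − 120/120 = 0.000

0.000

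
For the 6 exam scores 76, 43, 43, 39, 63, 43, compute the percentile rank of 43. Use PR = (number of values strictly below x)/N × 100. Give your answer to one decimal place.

N = 6.
Strictly below 43: 1. Equal to 43: 3.
PR = 1/6 × 100 = 16.7

16.7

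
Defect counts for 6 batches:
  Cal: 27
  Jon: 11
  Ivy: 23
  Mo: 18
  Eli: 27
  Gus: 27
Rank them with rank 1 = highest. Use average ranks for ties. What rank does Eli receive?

Sorted (descending): 27, 27, 27, 23, 18, 11
The 3 values of 27 occupy positions 1–3 → average rank 2.
Eli has value 27 → rank 2.

2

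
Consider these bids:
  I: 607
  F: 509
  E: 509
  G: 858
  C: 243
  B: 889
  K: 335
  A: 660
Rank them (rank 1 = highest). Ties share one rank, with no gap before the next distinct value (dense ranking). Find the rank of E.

5

Sorted (descending): 889, 858, 660, 607, 509, 509, 335, 243
The 2 values of 509 share dense rank 5.
Remaining distinct values take the next consecutive integers.
E has value 509 → rank 5.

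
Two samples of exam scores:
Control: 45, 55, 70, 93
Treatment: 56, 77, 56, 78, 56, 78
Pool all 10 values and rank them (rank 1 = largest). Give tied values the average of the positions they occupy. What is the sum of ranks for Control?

25

Sorted (descending): 93, 78, 78, 77, 70, 56, 56, 56, 55, 45
The 2 values of 78 occupy positions 2–3 → average rank (2+3)/2 = 2.5.
The 3 values of 56 occupy positions 6–8 → average rank 7.
Control values → pooled ranks: 45→10, 55→9, 70→5, 93→1
Rank sum = 10 + 9 + 5 + 1 = 25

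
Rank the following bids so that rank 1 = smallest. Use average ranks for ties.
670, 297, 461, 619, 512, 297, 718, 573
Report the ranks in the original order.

7, 1.5, 3, 6, 4, 1.5, 8, 5

Sorted (ascending): 297, 297, 461, 512, 573, 619, 670, 718
The 2 values of 297 occupy positions 1–2 → average rank (1+2)/2 = 1.5.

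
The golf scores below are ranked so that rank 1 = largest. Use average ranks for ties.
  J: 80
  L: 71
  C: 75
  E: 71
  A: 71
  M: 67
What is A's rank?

4

Sorted (descending): 80, 75, 71, 71, 71, 67
The 3 values of 71 occupy positions 3–5 → average rank 4.
A has value 71 → rank 4.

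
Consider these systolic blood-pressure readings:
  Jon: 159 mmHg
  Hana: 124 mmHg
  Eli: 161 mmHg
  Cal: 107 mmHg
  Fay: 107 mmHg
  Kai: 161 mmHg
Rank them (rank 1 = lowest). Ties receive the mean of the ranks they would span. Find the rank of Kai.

Sorted (ascending): 107, 107, 124, 159, 161, 161
The 2 values of 107 occupy positions 1–2 → average rank (1+2)/2 = 1.5.
The 2 values of 161 occupy positions 5–6 → average rank (5+6)/2 = 5.5.
Kai has value 161 mmHg → rank 5.5.

5.5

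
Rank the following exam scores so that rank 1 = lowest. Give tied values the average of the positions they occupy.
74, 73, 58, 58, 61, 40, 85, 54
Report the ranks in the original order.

Sorted (ascending): 40, 54, 58, 58, 61, 73, 74, 85
The 2 values of 58 occupy positions 3–4 → average rank (3+4)/2 = 3.5.

7, 6, 3.5, 3.5, 5, 1, 8, 2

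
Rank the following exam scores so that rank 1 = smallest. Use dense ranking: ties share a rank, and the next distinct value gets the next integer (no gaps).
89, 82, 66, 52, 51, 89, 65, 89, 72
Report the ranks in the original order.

Sorted (ascending): 51, 52, 65, 66, 72, 82, 89, 89, 89
The 3 values of 89 share dense rank 7.
Remaining distinct values take the next consecutive integers.

7, 6, 4, 2, 1, 7, 3, 7, 5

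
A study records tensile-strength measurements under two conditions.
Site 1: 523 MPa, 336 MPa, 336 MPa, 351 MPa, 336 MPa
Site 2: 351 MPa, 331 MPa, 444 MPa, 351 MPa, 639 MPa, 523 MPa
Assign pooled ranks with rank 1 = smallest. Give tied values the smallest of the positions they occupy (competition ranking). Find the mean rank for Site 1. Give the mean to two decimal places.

4.00

Sorted (ascending): 331, 336, 336, 336, 351, 351, 351, 444, 523, 523, 639
The 3 values of 336 occupy positions 2–4 → each gets rank 2.
The 3 values of 351 occupy positions 5–7 → each gets rank 5.
The 2 values of 523 occupy positions 9–10 → each gets rank 9.
Site 1 values → pooled ranks: 523→9, 336→2, 336→2, 351→5, 336→2
Mean rank = (9 + 2 + 2 + 5 + 2) / 5 = 4.00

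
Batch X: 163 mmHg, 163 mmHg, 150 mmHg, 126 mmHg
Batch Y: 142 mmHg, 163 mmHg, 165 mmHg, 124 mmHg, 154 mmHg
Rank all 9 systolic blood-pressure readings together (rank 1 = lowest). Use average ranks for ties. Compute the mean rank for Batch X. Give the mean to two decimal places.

Sorted (ascending): 124, 126, 142, 150, 154, 163, 163, 163, 165
The 3 values of 163 occupy positions 6–8 → average rank 7.
Batch X values → pooled ranks: 163→7, 163→7, 150→4, 126→2
Mean rank = (7 + 7 + 4 + 2) / 4 = 5.00

5.00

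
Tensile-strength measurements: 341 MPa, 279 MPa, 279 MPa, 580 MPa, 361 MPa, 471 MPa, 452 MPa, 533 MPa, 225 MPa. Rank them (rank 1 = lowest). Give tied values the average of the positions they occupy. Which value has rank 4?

Sorted (ascending): 225, 279, 279, 341, 361, 452, 471, 533, 580
The 2 values of 279 occupy positions 2–3 → average rank (2+3)/2 = 2.5.
Rank 4 → value 341.

341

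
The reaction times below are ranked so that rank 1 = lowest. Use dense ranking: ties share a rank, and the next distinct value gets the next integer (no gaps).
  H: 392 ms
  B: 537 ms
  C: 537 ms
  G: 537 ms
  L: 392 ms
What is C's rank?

2

Sorted (ascending): 392, 392, 537, 537, 537
The 2 values of 392 share dense rank 1.
The 3 values of 537 share dense rank 2.
C has value 537 ms → rank 2.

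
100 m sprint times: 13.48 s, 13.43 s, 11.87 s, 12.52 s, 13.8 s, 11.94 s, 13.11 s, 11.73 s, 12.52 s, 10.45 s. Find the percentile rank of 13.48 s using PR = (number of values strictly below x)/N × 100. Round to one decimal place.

N = 10.
Strictly below 13.48: 8. Equal to 13.48: 1.
PR = 8/10 × 100 = 80.0

80.0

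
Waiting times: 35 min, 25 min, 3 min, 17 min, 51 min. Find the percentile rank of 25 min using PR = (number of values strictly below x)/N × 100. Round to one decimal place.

N = 5.
Strictly below 25: 2. Equal to 25: 1.
PR = 2/5 × 100 = 40.0

40.0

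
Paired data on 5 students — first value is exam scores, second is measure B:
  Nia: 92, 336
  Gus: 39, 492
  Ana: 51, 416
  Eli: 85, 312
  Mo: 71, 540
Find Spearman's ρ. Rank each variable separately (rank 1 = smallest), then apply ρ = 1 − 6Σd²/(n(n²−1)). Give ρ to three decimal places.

-0.600

Ranks of variable 1: 5, 1, 2, 4, 3
Ranks of variable 2: 2, 4, 3, 1, 5
d = r₁ − r₂: 3, -3, -1, 3, -2
d²: 9, 9, 1, 9, 4; Σd² = 32
ρ = 1 − 6·32/(5·24) = 1 − 192/120 = -0.600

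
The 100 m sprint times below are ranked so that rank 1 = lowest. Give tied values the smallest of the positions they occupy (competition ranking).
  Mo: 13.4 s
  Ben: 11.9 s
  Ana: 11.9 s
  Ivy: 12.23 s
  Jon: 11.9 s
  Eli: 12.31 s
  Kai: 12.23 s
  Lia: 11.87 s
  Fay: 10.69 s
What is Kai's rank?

Sorted (ascending): 10.69, 11.87, 11.9, 11.9, 11.9, 12.23, 12.23, 12.31, 13.4
The 3 values of 11.9 occupy positions 3–5 → each gets rank 3.
The 2 values of 12.23 occupy positions 6–7 → each gets rank 6.
Kai has value 12.23 s → rank 6.

6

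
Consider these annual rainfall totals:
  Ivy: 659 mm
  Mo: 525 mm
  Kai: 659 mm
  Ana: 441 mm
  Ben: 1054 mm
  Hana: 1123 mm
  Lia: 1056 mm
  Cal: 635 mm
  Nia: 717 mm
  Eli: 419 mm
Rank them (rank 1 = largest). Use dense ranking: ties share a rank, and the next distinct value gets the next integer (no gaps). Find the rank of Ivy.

Sorted (descending): 1123, 1056, 1054, 717, 659, 659, 635, 525, 441, 419
The 2 values of 659 share dense rank 5.
Remaining distinct values take the next consecutive integers.
Ivy has value 659 mm → rank 5.

5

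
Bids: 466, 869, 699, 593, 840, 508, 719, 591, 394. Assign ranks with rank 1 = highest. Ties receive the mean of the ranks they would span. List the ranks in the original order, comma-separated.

8, 1, 4, 5, 2, 7, 3, 6, 9

Sorted (descending): 869, 840, 719, 699, 593, 591, 508, 466, 394
No ties — each value takes its position as its rank.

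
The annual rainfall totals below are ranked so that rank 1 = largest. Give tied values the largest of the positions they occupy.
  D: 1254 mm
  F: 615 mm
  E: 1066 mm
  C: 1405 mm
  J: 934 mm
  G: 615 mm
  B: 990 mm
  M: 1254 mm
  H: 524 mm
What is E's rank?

4

Sorted (descending): 1405, 1254, 1254, 1066, 990, 934, 615, 615, 524
The 2 values of 1254 occupy positions 2–3 → each gets rank 3.
The 2 values of 615 occupy positions 7–8 → each gets rank 8.
E has value 1066 mm → rank 4.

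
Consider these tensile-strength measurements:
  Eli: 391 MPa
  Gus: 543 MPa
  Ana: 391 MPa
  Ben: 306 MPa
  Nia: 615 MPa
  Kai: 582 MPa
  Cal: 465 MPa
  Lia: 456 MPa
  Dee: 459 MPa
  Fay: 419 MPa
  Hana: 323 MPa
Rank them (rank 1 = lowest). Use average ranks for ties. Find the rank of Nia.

11

Sorted (ascending): 306, 323, 391, 391, 419, 456, 459, 465, 543, 582, 615
The 2 values of 391 occupy positions 3–4 → average rank (3+4)/2 = 3.5.
Nia has value 615 MPa → rank 11.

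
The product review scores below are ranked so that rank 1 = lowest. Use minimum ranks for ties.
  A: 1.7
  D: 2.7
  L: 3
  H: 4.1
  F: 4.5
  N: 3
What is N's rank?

Sorted (ascending): 1.7, 2.7, 3, 3, 4.1, 4.5
The 2 values of 3 occupy positions 3–4 → each gets rank 3.
N has value 3 → rank 3.

3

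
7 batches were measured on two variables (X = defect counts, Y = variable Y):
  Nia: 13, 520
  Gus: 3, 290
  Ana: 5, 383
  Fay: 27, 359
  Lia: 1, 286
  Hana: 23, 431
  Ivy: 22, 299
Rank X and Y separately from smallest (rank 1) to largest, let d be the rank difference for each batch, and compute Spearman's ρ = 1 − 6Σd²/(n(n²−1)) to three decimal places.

0.536

Ranks of variable 1: 4, 2, 3, 7, 1, 6, 5
Ranks of variable 2: 7, 2, 5, 4, 1, 6, 3
d = r₁ − r₂: -3, 0, -2, 3, 0, 0, 2
d²: 9, 0, 4, 9, 0, 0, 4; Σd² = 26
ρ = 1 − 6·26/(7·48) = 1 − 156/336 = 0.536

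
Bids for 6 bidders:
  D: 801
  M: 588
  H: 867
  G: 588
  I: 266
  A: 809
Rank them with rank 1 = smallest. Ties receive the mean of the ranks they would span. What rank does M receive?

Sorted (ascending): 266, 588, 588, 801, 809, 867
The 2 values of 588 occupy positions 2–3 → average rank (2+3)/2 = 2.5.
M has value 588 → rank 2.5.

2.5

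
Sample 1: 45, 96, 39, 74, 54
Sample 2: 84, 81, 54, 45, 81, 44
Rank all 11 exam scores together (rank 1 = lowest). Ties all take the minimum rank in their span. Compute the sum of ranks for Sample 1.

Sorted (ascending): 39, 44, 45, 45, 54, 54, 74, 81, 81, 84, 96
The 2 values of 45 occupy positions 3–4 → each gets rank 3.
The 2 values of 54 occupy positions 5–6 → each gets rank 5.
The 2 values of 81 occupy positions 8–9 → each gets rank 8.
Sample 1 values → pooled ranks: 45→3, 96→11, 39→1, 74→7, 54→5
Rank sum = 3 + 11 + 1 + 7 + 5 = 27

27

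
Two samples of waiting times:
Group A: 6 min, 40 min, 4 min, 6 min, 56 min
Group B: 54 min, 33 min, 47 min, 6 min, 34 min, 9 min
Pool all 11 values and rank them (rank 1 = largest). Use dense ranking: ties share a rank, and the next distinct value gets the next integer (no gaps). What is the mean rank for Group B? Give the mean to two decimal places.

Sorted (descending): 56, 54, 47, 40, 34, 33, 9, 6, 6, 6, 4
The 3 values of 6 share dense rank 8.
Remaining distinct values take the next consecutive integers.
Group B values → pooled ranks: 54→2, 33→6, 47→3, 6→8, 34→5, 9→7
Mean rank = (2 + 6 + 3 + 8 + 5 + 7) / 6 = 5.17

5.17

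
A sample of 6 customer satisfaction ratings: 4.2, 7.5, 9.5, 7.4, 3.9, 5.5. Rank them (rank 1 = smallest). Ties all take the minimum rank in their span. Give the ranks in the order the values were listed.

Sorted (ascending): 3.9, 4.2, 5.5, 7.4, 7.5, 9.5
No ties — each value takes its position as its rank.

2, 5, 6, 4, 1, 3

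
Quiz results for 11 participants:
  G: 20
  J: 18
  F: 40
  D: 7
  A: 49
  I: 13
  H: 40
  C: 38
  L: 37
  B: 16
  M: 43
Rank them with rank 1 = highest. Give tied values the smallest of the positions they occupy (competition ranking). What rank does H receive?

3

Sorted (descending): 49, 43, 40, 40, 38, 37, 20, 18, 16, 13, 7
The 2 values of 40 occupy positions 3–4 → each gets rank 3.
H has value 40 → rank 3.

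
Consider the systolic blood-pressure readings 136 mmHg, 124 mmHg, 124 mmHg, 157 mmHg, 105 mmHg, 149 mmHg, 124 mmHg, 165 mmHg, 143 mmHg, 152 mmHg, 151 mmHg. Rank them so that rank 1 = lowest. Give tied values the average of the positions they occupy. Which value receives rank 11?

Sorted (ascending): 105, 124, 124, 124, 136, 143, 149, 151, 152, 157, 165
The 3 values of 124 occupy positions 2–4 → average rank 3.
Rank 11 → value 165.

165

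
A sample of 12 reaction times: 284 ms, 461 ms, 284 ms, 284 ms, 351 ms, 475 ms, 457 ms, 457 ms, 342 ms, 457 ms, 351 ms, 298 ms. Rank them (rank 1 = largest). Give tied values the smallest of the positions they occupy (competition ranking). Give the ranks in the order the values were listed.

10, 2, 10, 10, 6, 1, 3, 3, 8, 3, 6, 9

Sorted (descending): 475, 461, 457, 457, 457, 351, 351, 342, 298, 284, 284, 284
The 3 values of 457 occupy positions 3–5 → each gets rank 3.
The 2 values of 351 occupy positions 6–7 → each gets rank 6.
The 3 values of 284 occupy positions 10–12 → each gets rank 10.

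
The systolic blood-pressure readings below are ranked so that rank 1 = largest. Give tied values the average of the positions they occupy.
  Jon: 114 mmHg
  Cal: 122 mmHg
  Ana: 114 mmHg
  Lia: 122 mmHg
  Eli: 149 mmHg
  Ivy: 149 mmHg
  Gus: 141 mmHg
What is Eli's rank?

Sorted (descending): 149, 149, 141, 122, 122, 114, 114
The 2 values of 149 occupy positions 1–2 → average rank (1+2)/2 = 1.5.
The 2 values of 122 occupy positions 4–5 → average rank (4+5)/2 = 4.5.
The 2 values of 114 occupy positions 6–7 → average rank (6+7)/2 = 6.5.
Eli has value 149 mmHg → rank 1.5.

1.5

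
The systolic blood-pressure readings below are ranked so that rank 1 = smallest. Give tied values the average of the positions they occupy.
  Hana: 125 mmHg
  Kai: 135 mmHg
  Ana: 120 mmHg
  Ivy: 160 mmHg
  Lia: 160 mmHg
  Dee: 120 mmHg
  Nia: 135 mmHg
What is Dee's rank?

Sorted (ascending): 120, 120, 125, 135, 135, 160, 160
The 2 values of 120 occupy positions 1–2 → average rank (1+2)/2 = 1.5.
The 2 values of 135 occupy positions 4–5 → average rank (4+5)/2 = 4.5.
The 2 values of 160 occupy positions 6–7 → average rank (6+7)/2 = 6.5.
Dee has value 120 mmHg → rank 1.5.

1.5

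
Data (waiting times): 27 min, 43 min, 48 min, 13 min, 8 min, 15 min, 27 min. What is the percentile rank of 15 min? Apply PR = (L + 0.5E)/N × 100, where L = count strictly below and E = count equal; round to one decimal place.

N = 7.
Strictly below 15: 2. Equal to 15: 1.
PR = (2 + 0.5·1)/7 × 100 = 35.7

35.7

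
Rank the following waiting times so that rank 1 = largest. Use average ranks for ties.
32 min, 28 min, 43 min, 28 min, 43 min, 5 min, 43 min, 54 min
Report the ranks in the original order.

Sorted (descending): 54, 43, 43, 43, 32, 28, 28, 5
The 3 values of 43 occupy positions 2–4 → average rank 3.
The 2 values of 28 occupy positions 6–7 → average rank (6+7)/2 = 6.5.

5, 6.5, 3, 6.5, 3, 8, 3, 1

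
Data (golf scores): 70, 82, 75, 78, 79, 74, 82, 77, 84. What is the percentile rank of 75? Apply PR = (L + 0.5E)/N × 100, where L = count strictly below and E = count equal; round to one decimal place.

27.8

N = 9.
Strictly below 75: 2. Equal to 75: 1.
PR = (2 + 0.5·1)/9 × 100 = 27.8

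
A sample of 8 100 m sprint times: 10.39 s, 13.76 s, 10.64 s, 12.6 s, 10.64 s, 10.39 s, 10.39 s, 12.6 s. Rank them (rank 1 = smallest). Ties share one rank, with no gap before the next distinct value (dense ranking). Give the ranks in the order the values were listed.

Sorted (ascending): 10.39, 10.39, 10.39, 10.64, 10.64, 12.6, 12.6, 13.76
The 3 values of 10.39 share dense rank 1.
The 2 values of 10.64 share dense rank 2.
The 2 values of 12.6 share dense rank 3.
Remaining distinct values take the next consecutive integers.

1, 4, 2, 3, 2, 1, 1, 3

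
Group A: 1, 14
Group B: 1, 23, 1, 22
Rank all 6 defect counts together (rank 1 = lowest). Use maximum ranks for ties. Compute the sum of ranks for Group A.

Sorted (ascending): 1, 1, 1, 14, 22, 23
The 3 values of 1 occupy positions 1–3 → each gets rank 3.
Group A values → pooled ranks: 1→3, 14→4
Rank sum = 3 + 4 = 7

7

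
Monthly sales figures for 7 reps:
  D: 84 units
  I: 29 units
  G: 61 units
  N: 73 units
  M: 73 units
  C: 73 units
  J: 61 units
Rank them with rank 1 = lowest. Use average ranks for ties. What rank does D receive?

Sorted (ascending): 29, 61, 61, 73, 73, 73, 84
The 2 values of 61 occupy positions 2–3 → average rank (2+3)/2 = 2.5.
The 3 values of 73 occupy positions 4–6 → average rank 5.
D has value 84 units → rank 7.

7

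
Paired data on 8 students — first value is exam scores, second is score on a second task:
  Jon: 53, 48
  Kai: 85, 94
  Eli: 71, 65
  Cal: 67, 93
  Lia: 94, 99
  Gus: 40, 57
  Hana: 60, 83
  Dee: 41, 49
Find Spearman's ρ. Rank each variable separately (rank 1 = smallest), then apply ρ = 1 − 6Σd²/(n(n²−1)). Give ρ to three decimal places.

0.833

Ranks of variable 1: 3, 7, 6, 5, 8, 1, 4, 2
Ranks of variable 2: 1, 7, 4, 6, 8, 3, 5, 2
d = r₁ − r₂: 2, 0, 2, -1, 0, -2, -1, 0
d²: 4, 0, 4, 1, 0, 4, 1, 0; Σd² = 14
ρ = 1 − 6·14/(8·63) = 1 − 84/504 = 0.833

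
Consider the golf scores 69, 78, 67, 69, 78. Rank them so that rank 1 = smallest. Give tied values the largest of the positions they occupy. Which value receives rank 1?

67

Sorted (ascending): 67, 69, 69, 78, 78
The 2 values of 69 occupy positions 2–3 → each gets rank 3.
The 2 values of 78 occupy positions 4–5 → each gets rank 5.
Rank 1 → value 67.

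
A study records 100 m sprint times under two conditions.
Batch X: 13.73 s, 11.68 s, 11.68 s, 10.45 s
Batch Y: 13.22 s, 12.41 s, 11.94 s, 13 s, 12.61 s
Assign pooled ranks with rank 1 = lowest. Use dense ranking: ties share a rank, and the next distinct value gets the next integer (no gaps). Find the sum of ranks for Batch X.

13

Sorted (ascending): 10.45, 11.68, 11.68, 11.94, 12.41, 12.61, 13, 13.22, 13.73
The 2 values of 11.68 share dense rank 2.
Remaining distinct values take the next consecutive integers.
Batch X values → pooled ranks: 13.73→8, 11.68→2, 11.68→2, 10.45→1
Rank sum = 8 + 2 + 2 + 1 = 13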